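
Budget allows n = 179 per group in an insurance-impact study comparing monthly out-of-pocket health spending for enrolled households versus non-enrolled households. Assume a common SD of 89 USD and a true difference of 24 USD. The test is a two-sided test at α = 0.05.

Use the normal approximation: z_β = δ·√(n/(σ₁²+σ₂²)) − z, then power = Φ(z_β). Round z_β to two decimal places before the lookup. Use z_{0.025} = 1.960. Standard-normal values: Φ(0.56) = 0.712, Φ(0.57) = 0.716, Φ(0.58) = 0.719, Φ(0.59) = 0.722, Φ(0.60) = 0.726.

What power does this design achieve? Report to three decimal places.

Power ≈ 0.722

z_β = δ·√(n/(σ₁²+σ₂²)) − z_{α/2}
    = 24 · √(179/15842) − 1.960
    = 24 · 0.10630 − 1.960
    = 2.5511 − 1.960 = 0.5911 → 0.59
Power = Φ(0.59) = 0.722.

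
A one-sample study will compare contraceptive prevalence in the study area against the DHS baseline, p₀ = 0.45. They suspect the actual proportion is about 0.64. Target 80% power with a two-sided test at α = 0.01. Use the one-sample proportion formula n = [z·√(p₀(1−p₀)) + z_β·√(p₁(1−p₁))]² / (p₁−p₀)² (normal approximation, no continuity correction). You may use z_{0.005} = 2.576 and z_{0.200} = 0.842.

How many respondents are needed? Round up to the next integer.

n = 79

n = [z_{α/2}·√(p₀q₀) + z_β·√(p₁q₁)]² / (p₁ − p₀)²
  = [2.576·√(0.45·0.55) + 0.842·√(0.64·0.36)]² / (0.19)²
  = [2.576·0.4975 + 0.842·0.4800]² / 0.0361
  = [1.6857]² / 0.0361
  = 78.71
Round up → n = 79.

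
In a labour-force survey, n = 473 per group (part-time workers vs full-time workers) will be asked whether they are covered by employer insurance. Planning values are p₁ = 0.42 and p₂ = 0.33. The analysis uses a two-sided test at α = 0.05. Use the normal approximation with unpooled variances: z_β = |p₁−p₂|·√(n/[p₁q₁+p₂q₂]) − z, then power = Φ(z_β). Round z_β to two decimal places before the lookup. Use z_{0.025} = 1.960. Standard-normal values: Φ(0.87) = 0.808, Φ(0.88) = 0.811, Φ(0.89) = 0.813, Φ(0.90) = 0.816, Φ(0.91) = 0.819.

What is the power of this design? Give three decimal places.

z_β = |p₁−p₂|·√(n/[p₁q₁+p₂q₂]) − z_{α/2}
    = 0.09 · √(473/0.4647) − 1.960
    = 0.09 · 31.9039 − 1.960
    = 2.8714 − 1.960 = 0.9114 → 0.91
Power = Φ(0.91) = 0.819.

Power ≈ 0.819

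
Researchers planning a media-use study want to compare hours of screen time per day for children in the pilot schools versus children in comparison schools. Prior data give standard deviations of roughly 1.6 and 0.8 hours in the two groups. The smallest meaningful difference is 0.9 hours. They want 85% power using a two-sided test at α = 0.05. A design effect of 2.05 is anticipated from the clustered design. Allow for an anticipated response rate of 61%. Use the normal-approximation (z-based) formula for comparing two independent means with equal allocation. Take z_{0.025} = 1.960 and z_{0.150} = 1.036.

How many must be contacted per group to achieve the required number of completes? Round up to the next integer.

n = 120 per group

n = (z_{α/2} + z_β)² · (σ₁² + σ₂²) / δ²
  = (1.960 + 1.036)² · (1.6² + 0.8² = 3.2) / 0.9²
  = 8.9760 · 3.2 / 0.81
  = 35.46
Design effect: 2.05 × 35.46 = 72.69.
Adjust for 61% response: 72.69 / 0.61 = 119.17.
Round up → n = 120 per group.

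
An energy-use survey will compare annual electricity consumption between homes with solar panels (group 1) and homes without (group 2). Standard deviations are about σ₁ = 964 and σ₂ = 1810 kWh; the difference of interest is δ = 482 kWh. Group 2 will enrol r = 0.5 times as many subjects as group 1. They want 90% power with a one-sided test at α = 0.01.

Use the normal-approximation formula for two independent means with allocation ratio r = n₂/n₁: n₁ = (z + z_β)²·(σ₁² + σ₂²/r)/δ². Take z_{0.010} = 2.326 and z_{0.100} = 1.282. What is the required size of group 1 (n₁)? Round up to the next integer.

n₁ = 420

n₁ = (z_α + z_β)² · (σ₁² + σ₂²/r) / δ²
   = (2.326 + 1.282)² · (964² + 1810²/0.5) / 482²
   = 13.0177 · (929296 + 6552200) / 232324
   = 13.0177 · 7481496 / 232324
   = 419.21
Round up → n₁ = 420; n₂ = r·n₁ = 0.5 × 420 = 210.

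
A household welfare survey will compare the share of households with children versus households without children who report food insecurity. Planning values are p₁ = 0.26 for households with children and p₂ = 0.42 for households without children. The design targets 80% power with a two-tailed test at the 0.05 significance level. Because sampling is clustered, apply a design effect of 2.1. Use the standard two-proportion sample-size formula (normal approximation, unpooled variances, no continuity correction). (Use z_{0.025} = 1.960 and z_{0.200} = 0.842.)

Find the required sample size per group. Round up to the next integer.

n = (z_{α/2} + z_β)² · [p₁(1−p₁) + p₂(1−p₂)] / (p₁ − p₂)²
  = (1.960 + 0.842)² · (0.26·0.74 + 0.42·0.58) / (-0.16)²
  = (2.802)² · (0.1924 + 0.2436) / 0.0256
  = 7.8512 · 0.4360 / 0.0256
  = 133.72
Design effect: 2.1 × 133.72 = 280.80.
Round up → n = 281 per group.

n = 281 per group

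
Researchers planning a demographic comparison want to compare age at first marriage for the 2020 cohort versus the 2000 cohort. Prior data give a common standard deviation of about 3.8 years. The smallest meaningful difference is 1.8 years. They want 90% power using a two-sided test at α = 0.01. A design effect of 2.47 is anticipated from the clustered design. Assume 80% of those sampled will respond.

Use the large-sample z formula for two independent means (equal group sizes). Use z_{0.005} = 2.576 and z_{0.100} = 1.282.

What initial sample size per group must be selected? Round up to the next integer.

n = 410 per group

n = (z_{α/2} + z_β)² · (σ₁² + σ₂²) / δ²
  = (2.576 + 1.282)² · (2·3.8² = 28.88) / 1.8²
  = 14.8842 · 28.88 / 3.24
  = 132.67
Design effect: 2.47 × 132.67 = 327.70.
Adjust for 80% response: 327.70 / 0.80 = 409.62.
Round up → n = 410 per group.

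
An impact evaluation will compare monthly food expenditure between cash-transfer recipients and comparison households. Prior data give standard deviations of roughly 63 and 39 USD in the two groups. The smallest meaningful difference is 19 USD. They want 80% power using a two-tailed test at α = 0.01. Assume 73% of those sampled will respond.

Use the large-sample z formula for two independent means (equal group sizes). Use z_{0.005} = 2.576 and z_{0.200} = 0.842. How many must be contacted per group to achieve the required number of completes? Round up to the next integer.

n = (z_{α/2} + z_β)² · (σ₁² + σ₂²) / δ²
  = (2.576 + 0.842)² · (63² + 39² = 5490) / 19²
  = 11.6827 · 5490 / 361
  = 177.67
Adjust for 73% response: 177.67 / 0.73 = 243.38.
Round up → n = 244 per group.

n = 244 per group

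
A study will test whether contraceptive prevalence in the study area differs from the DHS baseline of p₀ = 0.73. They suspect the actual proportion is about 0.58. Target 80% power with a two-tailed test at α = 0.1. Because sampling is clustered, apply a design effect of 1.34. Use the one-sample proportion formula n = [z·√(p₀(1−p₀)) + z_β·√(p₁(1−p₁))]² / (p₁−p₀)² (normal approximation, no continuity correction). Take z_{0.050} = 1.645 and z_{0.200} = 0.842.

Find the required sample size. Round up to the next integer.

n = 79

n = [z_{α/2}·√(p₀q₀) + z_β·√(p₁q₁)]² / (p₁ − p₀)²
  = [1.645·√(0.73·0.27) + 0.842·√(0.58·0.42)]² / (-0.15)²
  = [1.645·0.4440 + 0.842·0.4936]² / 0.0225
  = [1.1459]² / 0.0225
  = 58.36
Design effect: 1.34 × 58.36 = 78.20.
Round up → n = 79.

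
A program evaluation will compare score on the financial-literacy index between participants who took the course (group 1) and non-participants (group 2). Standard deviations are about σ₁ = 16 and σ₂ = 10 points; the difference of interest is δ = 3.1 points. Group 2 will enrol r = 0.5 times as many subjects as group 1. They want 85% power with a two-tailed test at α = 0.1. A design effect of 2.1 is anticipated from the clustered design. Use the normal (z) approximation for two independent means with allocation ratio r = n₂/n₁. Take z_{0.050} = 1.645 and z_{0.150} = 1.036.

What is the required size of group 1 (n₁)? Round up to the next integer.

n₁ = 717

n₁ = (z_{α/2} + z_β)² · (σ₁² + σ₂²/r) / δ²
   = (1.645 + 1.036)² · (16² + 10²/0.5) / 3.1²
   = 7.1878 · (256 + 200) / 9.61
   = 7.1878 · 456 / 9.61
   = 341.06
Design effect: 2.1 × 341.06 = 716.23.
Round up → n₁ = 717; n₂ = r·n₁ = 0.5 × 717 = 359.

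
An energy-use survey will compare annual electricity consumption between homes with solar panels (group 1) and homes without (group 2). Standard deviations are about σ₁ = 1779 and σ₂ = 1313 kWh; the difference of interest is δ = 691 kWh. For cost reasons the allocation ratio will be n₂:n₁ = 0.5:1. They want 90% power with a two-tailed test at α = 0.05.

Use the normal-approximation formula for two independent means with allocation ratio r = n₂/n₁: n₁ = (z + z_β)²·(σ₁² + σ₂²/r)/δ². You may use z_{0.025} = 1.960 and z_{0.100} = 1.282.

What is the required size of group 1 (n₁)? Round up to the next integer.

n₁ = 146

n₁ = (z_{α/2} + z_β)² · (σ₁² + σ₂²/r) / δ²
   = (1.960 + 1.282)² · (1779² + 1313²/0.5) / 691²
   = 10.5106 · (3164841 + 3447938) / 477481
   = 10.5106 · 6612779 / 477481
   = 145.56
Round up → n₁ = 146; n₂ = r·n₁ = 0.5 × 146 = 73.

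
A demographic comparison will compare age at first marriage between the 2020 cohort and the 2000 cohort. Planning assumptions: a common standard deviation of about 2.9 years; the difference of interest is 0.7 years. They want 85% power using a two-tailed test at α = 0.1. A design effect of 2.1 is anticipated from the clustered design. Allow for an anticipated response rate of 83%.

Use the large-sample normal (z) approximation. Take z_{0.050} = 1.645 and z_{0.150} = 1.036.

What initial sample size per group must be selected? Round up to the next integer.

n = 625 per group

n = (z_{α/2} + z_β)² · (σ₁² + σ₂²) / δ²
  = (1.645 + 1.036)² · (2·2.9² = 16.82) / 0.7²
  = 7.1878 · 16.82 / 0.49
  = 246.73
Design effect: 2.1 × 246.73 = 518.13.
Adjust for 83% response: 518.13 / 0.83 = 624.26.
Round up → n = 625 per group.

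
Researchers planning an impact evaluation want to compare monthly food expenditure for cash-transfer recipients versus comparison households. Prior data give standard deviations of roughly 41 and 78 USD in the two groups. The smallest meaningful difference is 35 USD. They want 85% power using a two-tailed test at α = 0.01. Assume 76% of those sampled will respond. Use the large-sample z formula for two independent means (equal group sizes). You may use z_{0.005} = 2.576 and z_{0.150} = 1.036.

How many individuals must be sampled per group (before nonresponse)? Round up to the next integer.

n = (z_{α/2} + z_β)² · (σ₁² + σ₂²) / δ²
  = (2.576 + 1.036)² · (41² + 78² = 7765) / 35²
  = 13.0465 · 7765 / 1225
  = 82.70
Adjust for 76% response: 82.70 / 0.76 = 108.81.
Round up → n = 109 per group.

n = 109 per group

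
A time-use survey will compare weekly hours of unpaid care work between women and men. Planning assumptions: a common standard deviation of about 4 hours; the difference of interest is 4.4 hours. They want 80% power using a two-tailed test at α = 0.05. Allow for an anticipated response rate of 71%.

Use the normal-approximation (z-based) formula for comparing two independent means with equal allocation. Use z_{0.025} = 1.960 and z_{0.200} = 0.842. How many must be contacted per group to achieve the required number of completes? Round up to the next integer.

n = 19 per group

n = (z_{α/2} + z_β)² · (σ₁² + σ₂²) / δ²
  = (1.960 + 0.842)² · (2·4² = 32) / 4.4²
  = 7.8512 · 32 / 19.36
  = 12.98
Adjust for 71% response: 12.98 / 0.71 = 18.28.
Round up → n = 19 per group.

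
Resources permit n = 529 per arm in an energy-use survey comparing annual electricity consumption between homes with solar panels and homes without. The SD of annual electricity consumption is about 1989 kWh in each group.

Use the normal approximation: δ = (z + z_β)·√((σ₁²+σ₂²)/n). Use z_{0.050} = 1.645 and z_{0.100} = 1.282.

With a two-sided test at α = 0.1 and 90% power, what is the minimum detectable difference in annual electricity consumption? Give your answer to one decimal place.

Minimum detectable difference ≈ 358.0 kWh

δ = (z_{α/2} + z_β) · √((σ₁²+σ₂²)/n)
  = (1.645 + 1.282) · √(7912242/529)
  = 2.927 · √14957.0
  = 2.927 · 122.2987
  = 357.9684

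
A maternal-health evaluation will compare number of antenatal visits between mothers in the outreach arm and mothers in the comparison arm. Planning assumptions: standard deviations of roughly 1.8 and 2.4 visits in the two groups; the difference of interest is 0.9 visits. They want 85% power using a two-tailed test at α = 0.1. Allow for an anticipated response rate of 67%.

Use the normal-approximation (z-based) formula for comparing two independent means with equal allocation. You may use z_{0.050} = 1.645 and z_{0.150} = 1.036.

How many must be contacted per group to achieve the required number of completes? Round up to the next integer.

n = (z_{α/2} + z_β)² · (σ₁² + σ₂²) / δ²
  = (1.645 + 1.036)² · (1.8² + 2.4² = 9) / 0.9²
  = 7.1878 · 9 / 0.81
  = 79.86
Adjust for 67% response: 79.86 / 0.67 = 119.20.
Round up → n = 120 per group.

n = 120 per group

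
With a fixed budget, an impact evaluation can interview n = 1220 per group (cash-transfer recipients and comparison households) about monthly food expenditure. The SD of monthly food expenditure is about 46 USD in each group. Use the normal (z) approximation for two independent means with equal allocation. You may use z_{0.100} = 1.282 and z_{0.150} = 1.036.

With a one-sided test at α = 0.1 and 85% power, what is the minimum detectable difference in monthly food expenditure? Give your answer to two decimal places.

δ = (z_α + z_β) · √((σ₁²+σ₂²)/n)
  = (1.282 + 1.036) · √(4232/1220)
  = 2.318 · √3.4689
  = 2.318 · 1.8625
  = 4.3172

Minimum detectable difference ≈ 4.32 USD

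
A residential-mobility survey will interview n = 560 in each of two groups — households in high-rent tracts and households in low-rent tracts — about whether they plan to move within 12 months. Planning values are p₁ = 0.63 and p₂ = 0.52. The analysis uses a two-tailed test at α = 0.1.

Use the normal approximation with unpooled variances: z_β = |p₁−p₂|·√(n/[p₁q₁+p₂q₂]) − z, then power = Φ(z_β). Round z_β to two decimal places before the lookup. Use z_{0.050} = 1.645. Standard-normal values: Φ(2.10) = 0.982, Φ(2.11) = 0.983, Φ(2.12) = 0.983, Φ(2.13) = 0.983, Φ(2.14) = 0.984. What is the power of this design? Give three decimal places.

z_β = |p₁−p₂|·√(n/[p₁q₁+p₂q₂]) − z_{α/2}
    = 0.11 · √(560/0.4827) − 1.645
    = 0.11 · 34.0608 − 1.645
    = 3.7467 − 1.645 = 2.1017 → 2.10
Power = Φ(2.10) = 0.982.

Power ≈ 0.982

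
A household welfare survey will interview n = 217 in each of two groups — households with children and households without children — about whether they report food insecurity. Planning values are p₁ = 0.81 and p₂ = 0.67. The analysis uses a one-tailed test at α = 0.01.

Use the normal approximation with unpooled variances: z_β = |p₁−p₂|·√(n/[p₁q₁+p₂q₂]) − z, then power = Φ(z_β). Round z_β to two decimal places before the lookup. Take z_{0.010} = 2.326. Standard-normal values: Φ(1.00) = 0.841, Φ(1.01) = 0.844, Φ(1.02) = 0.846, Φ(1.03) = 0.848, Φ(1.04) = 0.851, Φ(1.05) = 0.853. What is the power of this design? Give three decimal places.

z_β = |p₁−p₂|·√(n/[p₁q₁+p₂q₂]) − z_α
    = 0.14 · √(217/0.3750) − 2.326
    = 0.14 · 24.0555 − 2.326
    = 3.3678 − 2.326 = 1.0418 → 1.04
Power = Φ(1.04) = 0.851.

Power ≈ 0.851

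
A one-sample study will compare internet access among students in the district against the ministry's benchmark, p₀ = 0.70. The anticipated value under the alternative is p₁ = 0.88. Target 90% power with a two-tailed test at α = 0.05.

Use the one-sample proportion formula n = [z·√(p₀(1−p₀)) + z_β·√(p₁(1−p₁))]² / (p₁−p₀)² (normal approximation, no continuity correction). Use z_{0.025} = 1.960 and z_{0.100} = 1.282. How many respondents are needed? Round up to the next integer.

n = [z_{α/2}·√(p₀q₀) + z_β·√(p₁q₁)]² / (p₁ − p₀)²
  = [1.960·√(0.70·0.30) + 1.282·√(0.88·0.12)]² / (0.18)²
  = [1.960·0.4583 + 1.282·0.3250]² / 0.0324
  = [1.3148]² / 0.0324
  = 53.35
Round up → n = 54.

n = 54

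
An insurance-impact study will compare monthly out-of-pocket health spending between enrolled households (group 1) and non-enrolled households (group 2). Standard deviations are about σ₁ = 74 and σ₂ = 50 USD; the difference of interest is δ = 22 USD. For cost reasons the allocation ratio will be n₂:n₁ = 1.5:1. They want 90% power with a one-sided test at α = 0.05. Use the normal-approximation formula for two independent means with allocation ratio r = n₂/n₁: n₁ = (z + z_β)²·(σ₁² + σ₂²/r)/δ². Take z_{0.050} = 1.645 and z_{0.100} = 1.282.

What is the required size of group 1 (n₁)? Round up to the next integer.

n₁ = 127

n₁ = (z_α + z_β)² · (σ₁² + σ₂²/r) / δ²
   = (1.645 + 1.282)² · (74² + 50²/1.5) / 22²
   = 8.5673 · (5476 + 1666.7) / 484
   = 8.5673 · 7142.7 / 484
   = 126.43
Round up → n₁ = 127; n₂ = r·n₁ = 1.5 × 127 = 191.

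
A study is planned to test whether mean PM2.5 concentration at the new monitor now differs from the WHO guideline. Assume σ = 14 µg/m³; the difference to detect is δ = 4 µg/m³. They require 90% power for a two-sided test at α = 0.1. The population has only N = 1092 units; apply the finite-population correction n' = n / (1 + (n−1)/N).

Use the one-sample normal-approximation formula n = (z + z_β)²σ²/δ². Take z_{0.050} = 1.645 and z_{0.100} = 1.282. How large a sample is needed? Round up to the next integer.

n = (z_{α/2} + z_β)² · σ² / δ²
  = (1.645 + 1.282)² · 14² / 4²
  = 8.5673 · 196 / 16
  = 104.95
Finite-population correction (N = 1092): 104.95 / (1 + (104.95 − 1)/1092) = 95.83.
Round up → n = 96.

n = 96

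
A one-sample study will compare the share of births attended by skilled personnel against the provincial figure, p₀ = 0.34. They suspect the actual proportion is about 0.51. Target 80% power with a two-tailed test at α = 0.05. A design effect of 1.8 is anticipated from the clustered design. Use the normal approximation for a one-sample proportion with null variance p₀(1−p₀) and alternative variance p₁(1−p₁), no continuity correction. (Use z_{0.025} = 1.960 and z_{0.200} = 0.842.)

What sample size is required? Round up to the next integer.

n = 114

n = [z_{α/2}·√(p₀q₀) + z_β·√(p₁q₁)]² / (p₁ − p₀)²
  = [1.960·√(0.34·0.66) + 0.842·√(0.51·0.49)]² / (0.17)²
  = [1.960·0.4737 + 0.842·0.4999]² / 0.0289
  = [1.3494]² / 0.0289
  = 63.00
Design effect: 1.8 × 63.00 = 113.41.
Round up → n = 114.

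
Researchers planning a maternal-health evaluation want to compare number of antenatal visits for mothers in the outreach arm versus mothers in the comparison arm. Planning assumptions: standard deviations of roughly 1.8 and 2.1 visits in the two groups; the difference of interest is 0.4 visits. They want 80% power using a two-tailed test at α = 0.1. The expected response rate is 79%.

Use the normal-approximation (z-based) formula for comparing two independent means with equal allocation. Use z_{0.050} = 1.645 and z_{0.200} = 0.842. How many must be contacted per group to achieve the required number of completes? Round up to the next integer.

n = 375 per group

n = (z_{α/2} + z_β)² · (σ₁² + σ₂²) / δ²
  = (1.645 + 0.842)² · (1.8² + 2.1² = 7.65) / 0.4²
  = 6.1852 · 7.65 / 0.16
  = 295.73
Adjust for 79% response: 295.73 / 0.79 = 374.34.
Round up → n = 375 per group.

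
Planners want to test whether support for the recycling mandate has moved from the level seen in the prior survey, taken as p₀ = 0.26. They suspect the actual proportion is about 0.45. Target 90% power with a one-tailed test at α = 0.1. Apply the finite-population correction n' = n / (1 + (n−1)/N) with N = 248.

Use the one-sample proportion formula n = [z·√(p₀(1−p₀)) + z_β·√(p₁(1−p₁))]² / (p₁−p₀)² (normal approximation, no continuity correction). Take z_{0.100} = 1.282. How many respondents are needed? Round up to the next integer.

n = [z_α·√(p₀q₀) + z_β·√(p₁q₁)]² / (p₁ − p₀)²
  = [1.282·√(0.26·0.74) + 1.282·√(0.45·0.55)]² / (0.19)²
  = [1.282·0.4386 + 1.282·0.4975]² / 0.0361
  = [1.2001]² / 0.0361
  = 39.90
Finite-population correction (N = 248): 39.90 / (1 + (39.90 − 1)/248) = 34.49.
Round up → n = 35.

n = 35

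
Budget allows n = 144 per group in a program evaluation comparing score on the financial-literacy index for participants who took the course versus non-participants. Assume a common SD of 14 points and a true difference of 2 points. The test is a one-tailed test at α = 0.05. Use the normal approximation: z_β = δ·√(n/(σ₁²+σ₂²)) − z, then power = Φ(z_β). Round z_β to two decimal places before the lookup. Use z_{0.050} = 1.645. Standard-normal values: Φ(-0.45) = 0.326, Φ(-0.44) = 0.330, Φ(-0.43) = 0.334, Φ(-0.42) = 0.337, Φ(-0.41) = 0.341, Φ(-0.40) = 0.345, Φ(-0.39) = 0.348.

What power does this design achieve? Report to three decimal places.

Power ≈ 0.334

z_β = δ·√(n/(σ₁²+σ₂²)) − z_α
    = 2 · √(144/392) − 1.645
    = 2 · 0.60609 − 1.645
    = 1.2122 − 1.645 = -0.4328 → -0.43
Power = Φ(-0.43) = 0.334.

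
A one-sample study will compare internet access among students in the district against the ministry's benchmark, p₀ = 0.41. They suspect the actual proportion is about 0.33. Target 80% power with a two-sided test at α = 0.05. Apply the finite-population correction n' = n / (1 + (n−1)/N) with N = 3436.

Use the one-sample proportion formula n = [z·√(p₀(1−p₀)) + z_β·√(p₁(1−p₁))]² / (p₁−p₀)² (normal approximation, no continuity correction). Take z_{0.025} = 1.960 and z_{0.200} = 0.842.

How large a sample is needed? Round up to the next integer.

n = 267

n = [z_{α/2}·√(p₀q₀) + z_β·√(p₁q₁)]² / (p₁ − p₀)²
  = [1.960·√(0.41·0.59) + 0.842·√(0.33·0.67)]² / (-0.08)²
  = [1.960·0.4918 + 0.842·0.4702]² / 0.0064
  = [1.3599]² / 0.0064
  = 288.96
Finite-population correction (N = 3436): 288.96 / (1 + (288.96 − 1)/3436) = 266.62.
Round up → n = 267.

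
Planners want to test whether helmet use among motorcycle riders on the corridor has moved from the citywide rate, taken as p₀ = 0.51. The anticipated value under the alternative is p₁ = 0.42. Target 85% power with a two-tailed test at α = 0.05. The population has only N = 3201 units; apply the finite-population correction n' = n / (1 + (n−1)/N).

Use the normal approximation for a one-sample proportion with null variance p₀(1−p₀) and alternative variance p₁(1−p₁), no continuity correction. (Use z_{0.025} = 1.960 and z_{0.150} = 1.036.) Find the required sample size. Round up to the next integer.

n = [z_{α/2}·√(p₀q₀) + z_β·√(p₁q₁)]² / (p₁ − p₀)²
  = [1.960·√(0.51·0.49) + 1.036·√(0.42·0.58)]² / (-0.09)²
  = [1.960·0.4999 + 1.036·0.4936]² / 0.0081
  = [1.4911]² / 0.0081
  = 274.50
Finite-population correction (N = 3201): 274.50 / (1 + (274.50 − 1)/3201) = 252.89.
Round up → n = 253.

n = 253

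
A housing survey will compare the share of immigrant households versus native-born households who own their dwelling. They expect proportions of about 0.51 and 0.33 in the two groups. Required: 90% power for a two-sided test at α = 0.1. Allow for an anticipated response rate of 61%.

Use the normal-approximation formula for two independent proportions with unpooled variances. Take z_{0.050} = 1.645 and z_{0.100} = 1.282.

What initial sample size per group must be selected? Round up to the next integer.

n = (z_{α/2} + z_β)² · [p₁(1−p₁) + p₂(1−p₂)] / (p₁ − p₂)²
  = (1.645 + 1.282)² · (0.51·0.49 + 0.33·0.67) / (0.18)²
  = (2.927)² · (0.2499 + 0.2211) / 0.0324
  = 8.5673 · 0.4710 / 0.0324
  = 124.54
Adjust for 61% response: 124.54 / 0.61 = 204.17.
Round up → n = 205 per group.

n = 205 per group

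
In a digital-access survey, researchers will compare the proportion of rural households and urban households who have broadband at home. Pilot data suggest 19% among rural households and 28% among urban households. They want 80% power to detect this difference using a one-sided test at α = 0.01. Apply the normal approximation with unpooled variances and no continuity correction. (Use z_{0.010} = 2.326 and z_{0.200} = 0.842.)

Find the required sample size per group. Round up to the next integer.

n = (z_α + z_β)² · [p₁(1−p₁) + p₂(1−p₂)] / (p₁ − p₂)²
  = (2.326 + 0.842)² · (0.19·0.81 + 0.28·0.72) / (-0.09)²
  = (3.168)² · (0.1539 + 0.2016) / 0.0081
  = 10.0362 · 0.3555 / 0.0081
  = 440.48
Round up → n = 441 per group.

n = 441 per group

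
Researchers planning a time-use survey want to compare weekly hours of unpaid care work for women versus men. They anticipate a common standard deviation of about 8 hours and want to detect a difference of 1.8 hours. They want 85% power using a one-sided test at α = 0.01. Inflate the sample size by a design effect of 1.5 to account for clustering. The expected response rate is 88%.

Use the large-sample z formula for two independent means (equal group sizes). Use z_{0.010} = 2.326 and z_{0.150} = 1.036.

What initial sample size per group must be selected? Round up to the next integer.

n = 762 per group

n = (z_α + z_β)² · (σ₁² + σ₂²) / δ²
  = (2.326 + 1.036)² · (2·8² = 128) / 1.8²
  = 11.3030 · 128 / 3.24
  = 446.54
Design effect: 1.5 × 446.54 = 669.81.
Adjust for 88% response: 669.81 / 0.88 = 761.15.
Round up → n = 762 per group.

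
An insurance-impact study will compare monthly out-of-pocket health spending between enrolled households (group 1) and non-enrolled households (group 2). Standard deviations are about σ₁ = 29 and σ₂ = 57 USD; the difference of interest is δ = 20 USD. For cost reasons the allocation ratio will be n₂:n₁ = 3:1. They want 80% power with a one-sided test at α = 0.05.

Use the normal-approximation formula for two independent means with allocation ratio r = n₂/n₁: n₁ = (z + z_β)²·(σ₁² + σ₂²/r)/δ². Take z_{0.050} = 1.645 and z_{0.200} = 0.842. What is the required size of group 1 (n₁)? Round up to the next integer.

n₁ = 30

n₁ = (z_α + z_β)² · (σ₁² + σ₂²/r) / δ²
   = (1.645 + 0.842)² · (29² + 57²/3) / 20²
   = 6.1852 · (841 + 1083) / 400
   = 6.1852 · 1924 / 400
   = 29.75
Round up → n₁ = 30; n₂ = r·n₁ = 3 × 30 = 90.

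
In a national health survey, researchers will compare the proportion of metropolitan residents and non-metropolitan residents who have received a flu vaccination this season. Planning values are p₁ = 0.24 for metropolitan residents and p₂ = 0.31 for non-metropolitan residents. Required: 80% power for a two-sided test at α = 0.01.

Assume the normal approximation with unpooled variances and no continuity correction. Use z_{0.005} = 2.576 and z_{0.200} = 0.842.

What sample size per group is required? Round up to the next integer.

n = 945 per group

n = (z_{α/2} + z_β)² · [p₁(1−p₁) + p₂(1−p₂)] / (p₁ − p₂)²
  = (2.576 + 0.842)² · (0.24·0.76 + 0.31·0.69) / (-0.07)²
  = (3.418)² · (0.1824 + 0.2139) / 0.0049
  = 11.6827 · 0.3963 / 0.0049
  = 944.87
Round up → n = 945 per group.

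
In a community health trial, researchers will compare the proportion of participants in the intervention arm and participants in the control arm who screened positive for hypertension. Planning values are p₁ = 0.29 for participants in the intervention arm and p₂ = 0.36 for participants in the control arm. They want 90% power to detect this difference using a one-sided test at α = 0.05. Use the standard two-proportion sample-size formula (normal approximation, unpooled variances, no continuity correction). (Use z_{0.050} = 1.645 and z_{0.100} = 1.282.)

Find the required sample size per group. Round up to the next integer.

n = (z_α + z_β)² · [p₁(1−p₁) + p₂(1−p₂)] / (p₁ − p₂)²
  = (1.645 + 1.282)² · (0.29·0.71 + 0.36·0.64) / (-0.07)²
  = (2.927)² · (0.2059 + 0.2304) / 0.0049
  = 8.5673 · 0.4363 / 0.0049
  = 762.84
Round up → n = 763 per group.

n = 763 per group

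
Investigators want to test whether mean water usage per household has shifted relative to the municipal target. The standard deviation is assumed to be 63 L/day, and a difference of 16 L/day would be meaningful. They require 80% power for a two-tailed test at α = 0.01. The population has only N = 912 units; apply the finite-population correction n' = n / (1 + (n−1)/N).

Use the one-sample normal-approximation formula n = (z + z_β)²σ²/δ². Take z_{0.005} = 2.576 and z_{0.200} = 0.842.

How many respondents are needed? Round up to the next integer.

n = (z_{α/2} + z_β)² · σ² / δ²
  = (2.576 + 0.842)² · 63² / 16²
  = 11.6827 · 3969 / 256
  = 181.13
Finite-population correction (N = 912): 181.13 / (1 + (181.13 − 1)/912) = 151.25.
Round up → n = 152.

n = 152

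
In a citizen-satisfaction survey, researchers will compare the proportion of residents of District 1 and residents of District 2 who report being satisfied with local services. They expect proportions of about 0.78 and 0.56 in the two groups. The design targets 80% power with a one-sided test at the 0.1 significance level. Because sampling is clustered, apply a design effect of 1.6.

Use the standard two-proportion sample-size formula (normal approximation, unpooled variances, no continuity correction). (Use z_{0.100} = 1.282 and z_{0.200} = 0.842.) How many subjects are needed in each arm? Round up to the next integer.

n = (z_α + z_β)² · [p₁(1−p₁) + p₂(1−p₂)] / (p₁ − p₂)²
  = (1.282 + 0.842)² · (0.78·0.22 + 0.56·0.44) / (0.22)²
  = (2.124)² · (0.1716 + 0.2464) / 0.0484
  = 4.5114 · 0.4180 / 0.0484
  = 38.96
Design effect: 1.6 × 38.96 = 62.34.
Round up → n = 63 per group.

n = 63 per group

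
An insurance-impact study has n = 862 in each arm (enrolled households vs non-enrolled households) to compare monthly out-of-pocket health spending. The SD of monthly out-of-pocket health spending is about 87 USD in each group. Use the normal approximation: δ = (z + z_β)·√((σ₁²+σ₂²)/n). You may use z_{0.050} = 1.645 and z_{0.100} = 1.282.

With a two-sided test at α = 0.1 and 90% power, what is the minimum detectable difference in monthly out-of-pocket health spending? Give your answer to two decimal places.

Minimum detectable difference ≈ 12.27 USD

δ = (z_{α/2} + z_β) · √((σ₁²+σ₂²)/n)
  = (1.645 + 1.282) · √(15138/862)
  = 2.927 · √17.5615
  = 2.927 · 4.1906
  = 12.2660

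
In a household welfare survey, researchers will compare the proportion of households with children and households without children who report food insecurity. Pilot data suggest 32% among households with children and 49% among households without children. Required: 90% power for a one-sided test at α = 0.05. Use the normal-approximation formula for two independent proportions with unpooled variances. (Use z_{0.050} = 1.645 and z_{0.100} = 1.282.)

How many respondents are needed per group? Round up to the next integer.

n = (z_α + z_β)² · [p₁(1−p₁) + p₂(1−p₂)] / (p₁ − p₂)²
  = (1.645 + 1.282)² · (0.32·0.68 + 0.49·0.51) / (-0.17)²
  = (2.927)² · (0.2176 + 0.2499) / 0.0289
  = 8.5673 · 0.4675 / 0.0289
  = 138.59
Round up → n = 139 per group.

n = 139 per group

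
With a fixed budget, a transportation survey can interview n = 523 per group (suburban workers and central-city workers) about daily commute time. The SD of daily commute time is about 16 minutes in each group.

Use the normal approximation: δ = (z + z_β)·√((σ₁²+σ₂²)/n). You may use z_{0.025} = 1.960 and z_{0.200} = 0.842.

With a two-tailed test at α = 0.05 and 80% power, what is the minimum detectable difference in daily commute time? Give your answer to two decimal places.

Minimum detectable difference ≈ 2.77 minutes

δ = (z_{α/2} + z_β) · √((σ₁²+σ₂²)/n)
  = (1.960 + 0.842) · √(512/523)
  = 2.802 · √0.97897
  = 2.802 · 0.9894
  = 2.7724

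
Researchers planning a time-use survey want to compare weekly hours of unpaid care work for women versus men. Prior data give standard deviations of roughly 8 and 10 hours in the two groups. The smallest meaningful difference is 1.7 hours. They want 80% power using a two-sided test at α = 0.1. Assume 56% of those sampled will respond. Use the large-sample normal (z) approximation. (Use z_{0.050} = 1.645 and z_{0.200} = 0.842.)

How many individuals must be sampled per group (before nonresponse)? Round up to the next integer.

n = (z_{α/2} + z_β)² · (σ₁² + σ₂²) / δ²
  = (1.645 + 0.842)² · (8² + 10² = 164) / 1.7²
  = 6.1852 · 164 / 2.89
  = 350.99
Adjust for 56% response: 350.99 / 0.56 = 626.77.
Round up → n = 627 per group.

n = 627 per group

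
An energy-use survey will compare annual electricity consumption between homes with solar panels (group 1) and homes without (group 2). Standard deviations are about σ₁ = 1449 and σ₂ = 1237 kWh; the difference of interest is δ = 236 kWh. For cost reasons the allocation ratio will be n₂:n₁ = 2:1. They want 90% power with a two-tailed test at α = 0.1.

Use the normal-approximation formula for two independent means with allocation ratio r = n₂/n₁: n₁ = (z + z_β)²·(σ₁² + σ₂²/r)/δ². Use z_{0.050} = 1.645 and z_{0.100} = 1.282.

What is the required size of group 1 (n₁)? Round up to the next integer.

n₁ = (z_{α/2} + z_β)² · (σ₁² + σ₂²/r) / δ²
   = (1.645 + 1.282)² · (1449² + 1237²/2) / 236²
   = 8.5673 · (2099601 + 765084.5) / 55696
   = 8.5673 · 2864685.5 / 55696
   = 440.65
Round up → n₁ = 441; n₂ = r·n₁ = 2 × 441 = 882.

n₁ = 441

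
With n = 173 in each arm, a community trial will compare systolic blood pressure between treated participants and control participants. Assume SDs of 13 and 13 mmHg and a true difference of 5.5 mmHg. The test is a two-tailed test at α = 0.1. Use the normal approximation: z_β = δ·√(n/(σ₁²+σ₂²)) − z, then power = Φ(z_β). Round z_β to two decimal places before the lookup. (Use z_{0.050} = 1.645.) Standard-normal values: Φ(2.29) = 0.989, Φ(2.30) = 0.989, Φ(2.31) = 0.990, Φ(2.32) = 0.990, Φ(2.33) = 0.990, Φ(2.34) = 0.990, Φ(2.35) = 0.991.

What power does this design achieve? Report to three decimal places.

z_β = δ·√(n/(σ₁²+σ₂²)) − z_{α/2}
    = 5.5 · √(173/338) − 1.645
    = 5.5 · 0.71543 − 1.645
    = 3.9348 − 1.645 = 2.2898 → 2.29
Power = Φ(2.29) = 0.989.

Power ≈ 0.989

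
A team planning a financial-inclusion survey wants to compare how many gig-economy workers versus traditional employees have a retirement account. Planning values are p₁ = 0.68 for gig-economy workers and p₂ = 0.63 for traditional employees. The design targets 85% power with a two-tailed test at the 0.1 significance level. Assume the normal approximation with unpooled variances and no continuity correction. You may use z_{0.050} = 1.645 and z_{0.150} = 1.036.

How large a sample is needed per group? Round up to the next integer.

n = (z_{α/2} + z_β)² · [p₁(1−p₁) + p₂(1−p₂)] / (p₁ − p₂)²
  = (1.645 + 1.036)² · (0.68·0.32 + 0.63·0.37) / (0.05)²
  = (2.681)² · (0.2176 + 0.2331) / 0.0025
  = 7.1878 · 0.4507 / 0.0025
  = 1295.81
Round up → n = 1296 per group.

n = 1296 per group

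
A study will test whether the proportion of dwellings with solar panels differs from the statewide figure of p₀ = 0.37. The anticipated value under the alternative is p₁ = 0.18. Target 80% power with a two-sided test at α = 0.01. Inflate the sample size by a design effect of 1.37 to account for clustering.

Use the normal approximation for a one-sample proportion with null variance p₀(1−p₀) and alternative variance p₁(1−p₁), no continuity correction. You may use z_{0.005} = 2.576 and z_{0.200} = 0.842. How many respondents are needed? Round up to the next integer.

n = 94

n = [z_{α/2}·√(p₀q₀) + z_β·√(p₁q₁)]² / (p₁ − p₀)²
  = [2.576·√(0.37·0.63) + 0.842·√(0.18·0.82)]² / (-0.19)²
  = [2.576·0.4828 + 0.842·0.3842]² / 0.0361
  = [1.5672]² / 0.0361
  = 68.04
Design effect: 1.37 × 68.04 = 93.21.
Round up → n = 94.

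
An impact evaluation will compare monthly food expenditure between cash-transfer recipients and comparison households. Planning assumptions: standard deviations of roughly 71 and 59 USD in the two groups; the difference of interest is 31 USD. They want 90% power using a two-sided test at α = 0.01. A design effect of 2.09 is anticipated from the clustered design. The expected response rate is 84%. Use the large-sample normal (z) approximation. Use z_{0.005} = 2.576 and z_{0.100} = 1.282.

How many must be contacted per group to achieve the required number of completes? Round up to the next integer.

n = 329 per group

n = (z_{α/2} + z_β)² · (σ₁² + σ₂²) / δ²
  = (2.576 + 1.282)² · (71² + 59² = 8522) / 31²
  = 14.8842 · 8522 / 961
  = 131.99
Design effect: 2.09 × 131.99 = 275.86.
Adjust for 84% response: 275.86 / 0.84 = 328.40.
Round up → n = 329 per group.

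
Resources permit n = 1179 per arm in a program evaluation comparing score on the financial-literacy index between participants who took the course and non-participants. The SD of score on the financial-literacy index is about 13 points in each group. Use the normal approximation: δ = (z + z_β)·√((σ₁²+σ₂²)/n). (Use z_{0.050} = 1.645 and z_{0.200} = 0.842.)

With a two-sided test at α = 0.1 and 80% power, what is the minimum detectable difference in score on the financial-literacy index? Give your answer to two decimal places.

δ = (z_{α/2} + z_β) · √((σ₁²+σ₂²)/n)
  = (1.645 + 0.842) · √(338/1179)
  = 2.487 · √0.28668
  = 2.487 · 0.5354
  = 1.3316

Minimum detectable difference ≈ 1.33 points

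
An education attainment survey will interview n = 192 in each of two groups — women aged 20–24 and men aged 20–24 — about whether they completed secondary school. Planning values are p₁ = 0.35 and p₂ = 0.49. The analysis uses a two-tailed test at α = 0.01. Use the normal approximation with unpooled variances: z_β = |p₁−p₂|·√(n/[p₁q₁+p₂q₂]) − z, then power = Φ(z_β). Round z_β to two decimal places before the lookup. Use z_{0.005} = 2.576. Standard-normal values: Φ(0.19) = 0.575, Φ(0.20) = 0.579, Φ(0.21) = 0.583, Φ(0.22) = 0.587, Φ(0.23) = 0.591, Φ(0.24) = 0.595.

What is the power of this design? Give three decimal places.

Power ≈ 0.591

z_β = |p₁−p₂|·√(n/[p₁q₁+p₂q₂]) − z_{α/2}
    = 0.14 · √(192/0.4774) − 2.576
    = 0.14 · 20.0544 − 2.576
    = 2.8076 − 2.576 = 0.2316 → 0.23
Power = Φ(0.23) = 0.591.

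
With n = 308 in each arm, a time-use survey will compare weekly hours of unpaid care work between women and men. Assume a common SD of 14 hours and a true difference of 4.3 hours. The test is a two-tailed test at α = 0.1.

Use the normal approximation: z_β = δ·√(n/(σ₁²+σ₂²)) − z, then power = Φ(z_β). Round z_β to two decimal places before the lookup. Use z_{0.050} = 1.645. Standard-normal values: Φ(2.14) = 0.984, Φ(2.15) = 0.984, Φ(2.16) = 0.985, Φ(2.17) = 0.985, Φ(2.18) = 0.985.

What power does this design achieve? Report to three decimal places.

z_β = δ·√(n/(σ₁²+σ₂²)) − z_{α/2}
    = 4.3 · √(308/392) − 1.645
    = 4.3 · 0.88641 − 1.645
    = 3.8115 − 1.645 = 2.1665 → 2.17
Power = Φ(2.17) = 0.985.

Power ≈ 0.985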